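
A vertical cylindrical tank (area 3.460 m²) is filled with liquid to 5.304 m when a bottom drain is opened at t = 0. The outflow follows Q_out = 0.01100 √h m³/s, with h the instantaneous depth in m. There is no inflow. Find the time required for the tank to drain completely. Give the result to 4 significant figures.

1449 s

A dh/dt = −Q_out = −0.01100 √h.
Separate and integrate: 2(√h − √h₀) = −(0.01100/A) t.
Tank is empty when √h = 0: t_empty = 2A√h₀/0.01100.
t_empty = 2·3.460·√5.304/0.01100 = 6.92000·2.30304/0.01100 = 1448.82 s.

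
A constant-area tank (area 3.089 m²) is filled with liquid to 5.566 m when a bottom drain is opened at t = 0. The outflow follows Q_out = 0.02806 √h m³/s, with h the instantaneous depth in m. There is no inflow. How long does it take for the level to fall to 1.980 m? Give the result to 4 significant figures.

With no inflow, A dh/dt = −0.02806 √h.
This is separable: 2 d(√h)/dt = −0.02806/A, so √h = √h₀ − (0.02806/(2A)) t.
t = 2A(√h₀ − √h)/0.02806 = 2·3.089·(√5.566 − √1.980)/0.02806
  = 6.17800 × (2.35924 − 1.40712) / 0.02806 = 209.628 s.

209.6 s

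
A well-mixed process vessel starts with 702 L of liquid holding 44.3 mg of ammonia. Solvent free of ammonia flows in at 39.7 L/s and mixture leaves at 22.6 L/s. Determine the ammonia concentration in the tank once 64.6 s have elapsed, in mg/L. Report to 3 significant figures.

0.00703 mg/L

Total volume: dV/dt = Q_in − Q_out = 17.100 L/s, so V(t) = 702 + 17.100 t and V(64.6) = 1806.7 L.
Species balance (pure solvent in): dm/dt = −Q_out · m/V(t).
dm/m = −Q_out dt/(V₀ + 17.100 t); integrating gives ln(m/m₀) = −(Q_out/(Q_in−Q_out)) ln(V/V₀).
m = m₀ (V₀/V)^(Q_out/(Q_in−Q_out)) = 44.3 × (702/1806.7)^(1.3216) = 12.700 mg.
C = m/V = 12.700/1806.7 = 0.0070298 mg/L.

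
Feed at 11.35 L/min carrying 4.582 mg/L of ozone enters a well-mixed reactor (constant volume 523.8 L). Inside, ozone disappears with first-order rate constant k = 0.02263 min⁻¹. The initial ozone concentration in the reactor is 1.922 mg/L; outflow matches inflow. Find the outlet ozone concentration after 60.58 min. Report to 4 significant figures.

2.219 mg/L

Accumulation = in − out − consumed: V dC/dt = Q C_in − Q C − k V C.
dC/dt = (Q/V) C_in − (Q/V + k) C; effective rate a = Q/V + k = 0.0216686 + 0.02263 = 0.0442986 min⁻¹.
C_ss = Q C_in/(Q + kV) = 2.24128 mg/L; C(t) = C_ss + (C₀ − C_ss) e^(−a t).
C(60.58) = 2.24128 + (-0.319278)·e^(−0.0442986·60.58) = 2.24128 + (-0.319278)·0.0683162 = 2.21947 mg/L.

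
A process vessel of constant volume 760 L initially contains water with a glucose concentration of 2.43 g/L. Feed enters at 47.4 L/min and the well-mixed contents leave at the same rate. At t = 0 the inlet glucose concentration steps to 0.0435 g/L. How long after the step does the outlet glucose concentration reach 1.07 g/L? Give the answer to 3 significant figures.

13.5 min

Mass balance on the solute (V constant): V dC/dt = Q(C_in − C), so τ = V/Q = 16.034 min.
C(t) = C_in + (C₀ − C_in) e^(−t/τ). Set C = 1.07 and solve for t:
e^(−t/τ) = (C − C_in)/(C₀ − C_in) = (1.07 − 0.0435)/(2.43 − 0.0435) = 0.43013
t = −τ ln(…) = 16.034 × 0.84367 = 13.527 min.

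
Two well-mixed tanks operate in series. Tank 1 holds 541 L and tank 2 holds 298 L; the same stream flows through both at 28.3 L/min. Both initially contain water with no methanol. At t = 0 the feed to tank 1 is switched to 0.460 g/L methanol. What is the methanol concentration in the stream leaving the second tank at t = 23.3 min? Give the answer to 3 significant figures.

0.219 g/L

Time constants: τᵢ = Vᵢ/Q for each well-mixed tank.
τ₁ = 541/28.3 = 19.117 min; τ₂ = 298/28.3 = 10.530 min.
Solving the cascade with C₁(0)=C₂(0)=0 gives C₂(t) = C_in[1 − (τ₁ e^(−t/τ₁) − τ₂ e^(−t/τ₂))/(τ₁ − τ₂)].
At t = 23.3: e^(−t/τ₁) = 0.29557, e^(−t/τ₂) = 0.10940.
C₂ = 0.460·[1 − (19.117·0.29557 − 10.530·0.10940)/(8.5866)] = 0.460·0.47612 = 0.21901 g/L.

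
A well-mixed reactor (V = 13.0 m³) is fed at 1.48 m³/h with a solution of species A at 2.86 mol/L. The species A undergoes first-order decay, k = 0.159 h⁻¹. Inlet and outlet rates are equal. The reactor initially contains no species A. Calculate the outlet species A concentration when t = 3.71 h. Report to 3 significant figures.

V dC/dt = Q(C_in − C) − k V C.
dC/dt = (Q/V) C_in − (Q/V + k) C; effective rate a = Q/V + k = 0.11385 + 0.159 = 0.27285 h⁻¹.
C_ss = Q C_in/(Q + kV) = 1.1933 mol/L; C(t) = C_ss + (C₀ − C_ss) e^(−a t).
C(3.71) = 1.1933 + (-1.1933)·e^(−0.27285·3.71) = 1.1933 + (-1.1933)·0.36340 = 0.75969 mol/L.

0.760 mol/L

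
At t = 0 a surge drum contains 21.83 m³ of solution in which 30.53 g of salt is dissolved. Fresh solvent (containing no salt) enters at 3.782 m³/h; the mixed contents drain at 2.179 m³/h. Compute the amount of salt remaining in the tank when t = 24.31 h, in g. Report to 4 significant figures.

Total volume: dV/dt = Q_in − Q_out = 1.60300 m³/h, so V(t) = 21.83 + 1.60300 t and V(24.31) = 60.7989 m³.
Solute balance: dm/dt = 0 − Q_out C = −Q_out m/V(t).
dm/m = −Q_out dt/(V₀ + 1.60300 t); integrating gives ln(m/m₀) = −(Q_out/(Q_in−Q_out)) ln(V/V₀).
m = m₀ (V₀/V)^(Q_out/(Q_in−Q_out)) = 30.53 × (21.83/60.7989)^(1.35933) = 7.58649 g.

7.586 g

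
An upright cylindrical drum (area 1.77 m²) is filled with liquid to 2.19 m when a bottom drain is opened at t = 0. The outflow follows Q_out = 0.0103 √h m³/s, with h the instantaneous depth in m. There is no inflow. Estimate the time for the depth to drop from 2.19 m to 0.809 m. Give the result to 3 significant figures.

Unsteady balance on liquid volume: A dh/dt = −0.0103 √h.
∫ h^(−1/2) dh = −(0.0103/A) ∫ dt, giving 2√h = 2√h₀ − (0.0103/A) t.
t = 2A(√h₀ − √h)/0.0103 = 2·1.77·(√2.19 − √0.809)/0.0103
  = 3.5400 × (1.4799 − 0.89944) / 0.0103 = 199.48 s.

199 s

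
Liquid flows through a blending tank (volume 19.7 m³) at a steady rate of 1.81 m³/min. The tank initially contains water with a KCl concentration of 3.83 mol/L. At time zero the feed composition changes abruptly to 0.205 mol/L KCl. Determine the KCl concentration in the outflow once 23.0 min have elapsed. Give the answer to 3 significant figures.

0.643 mol/L

Transient balance on the dissolved component: V dC/dt = Q(C_in − C).
Time constant τ = V/Q = 19.7/1.81 = 10.884 min.
Integrating: C(t) = C_in + (C₀ − C_in) e^(−t/τ).
C(23.0) = 0.205 + (3.83 − 0.205)·e^(−23.0/10.884) = 0.205 + (3.6250)·0.12085 = 0.64308 mol/L.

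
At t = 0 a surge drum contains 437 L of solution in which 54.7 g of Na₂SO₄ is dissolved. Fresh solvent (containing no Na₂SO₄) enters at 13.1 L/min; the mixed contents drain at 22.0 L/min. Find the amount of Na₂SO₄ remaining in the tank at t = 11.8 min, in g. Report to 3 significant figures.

Let m(t) be the amount of Na₂SO₄. Volume: V(t) = V₀ + (Q_in − Q_out) t = 437 − 8.9000 t; V(11.8) = 331.98 L.
Species balance (pure solvent in): dm/dt = −Q_out · m/V(t).
Separate: dm/m = −Q_out dt/V(t) ⇒ ln(m/m₀) = −(Q_out/(Q_in−Q_out)) ln(V/V₀).
m = m₀ (V₀/V)^(Q_out/(Q_in−Q_out)) = 54.7 × (437/331.98)^(-2.4719) = 27.728 g.

27.7 g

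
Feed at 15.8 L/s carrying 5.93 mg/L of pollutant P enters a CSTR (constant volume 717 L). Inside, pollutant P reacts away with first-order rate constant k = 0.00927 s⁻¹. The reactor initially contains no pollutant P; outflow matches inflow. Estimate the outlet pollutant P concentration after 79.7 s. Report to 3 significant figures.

V dC/dt = Q(C_in − C) − k V C.
dC/dt = (Q/V) C_in − (Q/V + k) C; effective rate a = Q/V + k = 0.022036 + 0.00927 = 0.031306 s⁻¹.
C_ss = Q C_in/(Q + kV) = 4.1741 mg/L; C(t) = C_ss + (C₀ − C_ss) e^(−a t).
C(79.7) = 4.1741 + (-4.1741)·e^(−0.031306·79.7) = 4.1741 + (-4.1741)·0.082487 = 3.8298 mg/L.

3.83 mg/L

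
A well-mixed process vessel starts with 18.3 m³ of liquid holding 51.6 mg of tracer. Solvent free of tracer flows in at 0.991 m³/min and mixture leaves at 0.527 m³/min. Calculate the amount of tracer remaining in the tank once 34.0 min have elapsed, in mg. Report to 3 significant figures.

25.5 mg

Let m(t) be the amount of tracer. Volume: V(t) = V₀ + (Q_in − Q_out) t = 18.3 + 0.46400 t; V(34.0) = 34.076 m³.
Solute balance: dm/dt = 0 − Q_out C = −Q_out m/V(t).
Separate: dm/m = −Q_out dt/V(t) ⇒ ln(m/m₀) = −(Q_out/(Q_in−Q_out)) ln(V/V₀).
m = m₀ (V₀/V)^(Q_out/(Q_in−Q_out)) = 51.6 × (18.3/34.076)^(1.1358) = 25.468 mg.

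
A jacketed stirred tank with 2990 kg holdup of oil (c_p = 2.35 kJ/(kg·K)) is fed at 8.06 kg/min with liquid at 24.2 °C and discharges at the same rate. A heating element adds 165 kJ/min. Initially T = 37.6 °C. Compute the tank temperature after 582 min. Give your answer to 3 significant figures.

Heat balance on the well-mixed liquid: M c_p dT/dt = ṁ c_p (T_in − T) + 165.
τ = M/ṁ = 370.97 min; T_ss = T_in + Q̇/(ṁ c_p) = 24.2 + 165/(8.06·2.35) = 32.911 °C.
Solution: T(t) = T_ss + (T₀ − T_ss) e^(−t/τ).
T(582) = 32.911 + (4.6887)·e^(−582/370.97) = 32.911 + (4.6887)·0.20828 = 33.888 °C.

33.9 °C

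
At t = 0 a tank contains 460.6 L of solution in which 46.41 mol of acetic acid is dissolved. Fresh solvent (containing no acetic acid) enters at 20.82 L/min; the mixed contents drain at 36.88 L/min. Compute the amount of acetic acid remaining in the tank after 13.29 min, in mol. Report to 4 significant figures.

11.11 mol

Let m(t) be the amount of acetic acid. Volume: V(t) = V₀ + (Q_in − Q_out) t = 460.6 − 16.0600 t; V(13.29) = 247.163 L.
Species balance (pure solvent in): dm/dt = −Q_out · m/V(t).
dm/m = −Q_out dt/(V₀ − 16.0600 t); integrating gives ln(m/m₀) = −(Q_out/(Q_in−Q_out)) ln(V/V₀).
m = m₀ (V₀/V)^(Q_out/(Q_in−Q_out)) = 46.41 × (460.6/247.163)^(-2.29639) = 11.1123 mol.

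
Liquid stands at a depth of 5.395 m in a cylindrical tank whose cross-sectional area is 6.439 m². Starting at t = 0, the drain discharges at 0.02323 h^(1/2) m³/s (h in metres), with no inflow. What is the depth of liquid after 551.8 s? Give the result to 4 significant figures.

Unsteady balance on liquid volume: A dh/dt = −0.02323 √h.
∫ h^(−1/2) dh = −(0.02323/A) ∫ dt, giving 2√h = 2√h₀ − (0.02323/A) t.
√h = √5.395 − 0.02323·551.8/(2·6.439) = 2.32271 − 0.995365 = 1.32735.
h = 1.32735² = 1.76185 m.

1.762 m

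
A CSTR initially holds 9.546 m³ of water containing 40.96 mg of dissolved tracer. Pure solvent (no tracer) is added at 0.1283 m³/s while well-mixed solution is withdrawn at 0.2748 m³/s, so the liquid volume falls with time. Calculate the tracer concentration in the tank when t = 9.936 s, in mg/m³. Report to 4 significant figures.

Let m(t) be the amount of tracer. Volume: V(t) = V₀ + (Q_in − Q_out) t = 9.546 − 0.146500 t; V(9.936) = 8.09038 m³.
No tracer enters, so dm/dt = −Q_out · (m/V).
Separate: dm/m = −Q_out dt/V(t) ⇒ ln(m/m₀) = −(Q_out/(Q_in−Q_out)) ln(V/V₀).
m = m₀ (V₀/V)^(Q_out/(Q_in−Q_out)) = 40.96 × (9.546/8.09038)^(-1.87577) = 30.0318 mg.
C = m/V = 30.0318/8.09038 = 3.71204 mg/m³.

3.712 mg/m³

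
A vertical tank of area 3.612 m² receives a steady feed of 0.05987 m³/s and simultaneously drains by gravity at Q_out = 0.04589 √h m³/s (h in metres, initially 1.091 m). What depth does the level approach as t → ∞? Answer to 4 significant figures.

A dh/dt = Q_in − 0.04589 √h. Steady state requires inflow = outflow:
Q_in = 0.04589 √h_ss ⇒ √h_ss = 0.05987/0.04589 = 1.30464.
h_ss = 1.30464² = 1.70209 m. (Since h₀ = 1.091 m < h_ss, the level will rise toward this value.)

1.702 m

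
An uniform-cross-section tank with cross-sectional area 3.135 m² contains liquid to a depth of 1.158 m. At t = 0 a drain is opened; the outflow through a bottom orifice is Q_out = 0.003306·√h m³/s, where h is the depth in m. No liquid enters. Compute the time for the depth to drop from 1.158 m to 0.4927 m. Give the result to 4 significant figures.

Mass balance (ρ constant): A dh/dt = −0.003306 √h.
∫ h^(−1/2) dh = −(0.003306/A) ∫ dt, giving 2√h = 2√h₀ − (0.003306/A) t.
t = 2A(√h₀ − √h)/0.003306 = 2·3.135·(√1.158 − √0.4927)/0.003306
  = 6.27000 × (1.07610 − 0.701926) / 0.003306 = 709.648 s.

709.6 s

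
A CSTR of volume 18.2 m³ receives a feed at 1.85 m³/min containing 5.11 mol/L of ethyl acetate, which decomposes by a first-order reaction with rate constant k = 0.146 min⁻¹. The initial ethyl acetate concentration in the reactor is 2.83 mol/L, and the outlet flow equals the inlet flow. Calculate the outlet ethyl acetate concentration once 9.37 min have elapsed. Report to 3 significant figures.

Species balance: V dC/dt = Q C_in − Q C − k V C.
dC/dt = (Q/V) C_in − (Q/V + k) C; effective rate a = Q/V + k = 0.10165 + 0.146 = 0.24765 min⁻¹.
C_ss = Q C_in/(Q + kV) = 2.0974 mol/L; C(t) = C_ss + (C₀ − C_ss) e^(−a t).
C(9.37) = 2.0974 + (0.73258)·e^(−0.24765·9.37) = 2.0974 + (0.73258)·0.098228 = 2.1694 mol/L.

2.17 mol/L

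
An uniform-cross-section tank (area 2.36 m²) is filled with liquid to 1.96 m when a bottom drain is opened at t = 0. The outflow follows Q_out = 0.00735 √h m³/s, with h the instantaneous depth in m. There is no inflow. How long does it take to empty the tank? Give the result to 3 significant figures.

899 s

Accumulation of liquid (constant cross-section A): A dh/dt = −0.00735 √h.
∫ h^(−1/2) dh = −(0.00735/A) ∫ dt, giving 2√h = 2√h₀ − (0.00735/A) t.
Tank is empty when √h = 0: t_empty = 2A√h₀/0.00735.
t_empty = 2·2.36·√1.96/0.00735 = 4.7200·1.4000/0.00735 = 899.05 s.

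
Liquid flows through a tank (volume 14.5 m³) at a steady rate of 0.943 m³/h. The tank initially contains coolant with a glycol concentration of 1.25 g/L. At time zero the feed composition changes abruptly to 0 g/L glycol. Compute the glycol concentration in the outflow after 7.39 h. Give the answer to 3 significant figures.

Transient balance on the dissolved component: V dC/dt = Q(C_in − C).
Rewrite as dC/dt + C/τ = C_in/τ, τ = V/Q = 15.376 h.
C approaches C_in exponentially: C(t) = C_in + (C₀ − C_in) e^(−t/τ).
C(7.39) = 0 + (1.25 − 0)·e^(−7.39/15.376) = 0 + (1.2500)·0.61841 = 0.77301 g/L.

0.773 g/L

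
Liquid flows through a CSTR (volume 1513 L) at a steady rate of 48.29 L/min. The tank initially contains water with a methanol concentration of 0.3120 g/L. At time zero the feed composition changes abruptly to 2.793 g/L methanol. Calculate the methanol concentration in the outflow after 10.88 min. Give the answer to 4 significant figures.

Mass balance on the solute (V constant): V dC/dt = Q(C_in − C).
Rewrite as dC/dt + C/τ = C_in/τ, τ = V/Q = 31.3315 min.
C approaches C_in exponentially: C(t) = C_in + (C₀ − C_in) e^(−t/τ).
C(10.88) = 2.793 + (0.3120 − 2.793)·e^(−10.88/31.3315) = 2.793 + (-2.48100)·0.706626 = 1.03986 g/L.

1.040 g/L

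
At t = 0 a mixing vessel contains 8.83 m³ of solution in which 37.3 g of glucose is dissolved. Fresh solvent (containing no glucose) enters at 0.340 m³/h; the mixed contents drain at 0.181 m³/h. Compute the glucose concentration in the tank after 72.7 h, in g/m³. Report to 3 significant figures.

Let m(t) be the amount of glucose. Volume: V(t) = V₀ + (Q_in − Q_out) t = 8.83 + 0.15900 t; V(72.7) = 20.389 m³.
No glucose enters, so dm/dt = −Q_out · (m/V).
dm/m = −Q_out dt/(V₀ + 0.15900 t); integrating gives ln(m/m₀) = −(Q_out/(Q_in−Q_out)) ln(V/V₀).
m = m₀ (V₀/V)^(Q_out/(Q_in−Q_out)) = 37.3 × (8.83/20.389)^(1.1384) = 14.387 g.
C = m/V = 14.387/20.389 = 0.70563 g/m³.

0.706 g/m³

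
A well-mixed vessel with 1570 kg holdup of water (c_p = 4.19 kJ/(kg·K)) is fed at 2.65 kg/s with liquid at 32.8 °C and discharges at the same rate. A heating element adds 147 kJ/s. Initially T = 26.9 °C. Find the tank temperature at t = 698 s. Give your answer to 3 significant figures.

Unsteady energy balance on the tank contents: M c_p dT/dt = ṁ c_p (T_in − T) + 147.
Rearrange: dT/dt = (T_ss − T)/τ with τ = M/ṁ = 592.45 s and T_ss = T_in + Q̇/(ṁ c_p) = 46.039 °C.
T approaches T_ss exponentially: T(t) = T_ss + (T₀ − T_ss) e^(−t/τ).
T(698) = 46.039 + (-19.139)·e^(−698/592.45) = 46.039 + (-19.139)·0.30785 = 40.147 °C.

40.1 °C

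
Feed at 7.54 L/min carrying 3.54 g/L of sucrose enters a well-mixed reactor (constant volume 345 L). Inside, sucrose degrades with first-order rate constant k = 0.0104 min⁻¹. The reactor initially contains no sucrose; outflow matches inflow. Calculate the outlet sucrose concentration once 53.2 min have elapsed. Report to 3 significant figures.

1.97 g/L

Species balance: V dC/dt = Q C_in − Q C − k V C.
dC/dt = (Q/V) C_in − (Q/V + k) C; effective rate a = Q/V + k = 0.021855 + 0.0104 = 0.032255 min⁻¹.
C_ss = Q C_in/(Q + kV) = 2.3986 g/L; C(t) = C_ss + (C₀ − C_ss) e^(−a t).
C(53.2) = 2.3986 + (-2.3986)·e^(−0.032255·53.2) = 2.3986 + (-2.3986)·0.17979 = 1.9674 g/L.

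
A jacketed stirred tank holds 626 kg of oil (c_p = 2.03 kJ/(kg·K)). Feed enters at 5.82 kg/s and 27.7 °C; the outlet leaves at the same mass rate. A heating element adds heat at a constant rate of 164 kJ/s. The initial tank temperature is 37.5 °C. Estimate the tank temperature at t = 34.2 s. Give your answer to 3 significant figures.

Unsteady energy balance on the tank contents: M c_p dT/dt = ṁ c_p (T_in − T) + 164.
τ = M/ṁ = 107.56 s; T_ss = T_in + Q̇/(ṁ c_p) = 27.7 + 164/(5.82·2.03) = 41.581 °C.
Integrating: T(t) = T_ss + (T₀ − T_ss) e^(−t/τ).
T(34.2) = 41.581 + (-4.0811)·e^(−34.2/107.56) = 41.581 + (-4.0811)·0.72763 = 38.612 °C.

38.6 °C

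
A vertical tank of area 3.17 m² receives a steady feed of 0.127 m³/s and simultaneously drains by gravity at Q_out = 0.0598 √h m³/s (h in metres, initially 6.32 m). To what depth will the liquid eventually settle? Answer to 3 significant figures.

Level balance: A dh/dt = 0.127 − 0.0598 √h. Setting dh/dt = 0:
Q_in = 0.0598 √h_ss ⇒ √h_ss = 0.127/0.0598 = 2.1237.
h_ss = 2.1237² = 4.5103 m. (Since h₀ = 6.32 m > h_ss, the level will fall toward this value.)

4.51 m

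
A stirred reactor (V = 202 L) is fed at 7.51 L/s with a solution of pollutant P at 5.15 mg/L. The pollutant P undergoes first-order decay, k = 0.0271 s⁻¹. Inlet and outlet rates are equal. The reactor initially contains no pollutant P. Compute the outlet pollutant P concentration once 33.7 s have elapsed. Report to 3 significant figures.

2.64 mg/L

V dC/dt = Q(C_in − C) − k V C.
This is linear with rate a = Q/V + k = 0.064278 s⁻¹.
C_ss = Q C_in/(Q + kV) = 2.9787 mg/L; C(t) = C_ss + (C₀ − C_ss) e^(−a t).
C(33.7) = 2.9787 + (-2.9787)·e^(−0.064278·33.7) = 2.9787 + (-2.9787)·0.11462 = 2.6373 mg/L.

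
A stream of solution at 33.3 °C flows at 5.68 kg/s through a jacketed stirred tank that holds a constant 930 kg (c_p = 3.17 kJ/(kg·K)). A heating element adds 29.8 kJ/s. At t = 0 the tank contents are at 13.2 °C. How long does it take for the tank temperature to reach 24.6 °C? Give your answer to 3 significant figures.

First-law balance (no shaft work): M c_p dT/dt = ṁ c_p (T_in − T) + 29.8.
τ = M/ṁ = 163.73 s; T_ss = T_in + Q̇/(ṁ c_p) = 34.955 °C.
T(t) = T_ss + (T₀ − T_ss) e^(−t/τ). Set T = 24.6:
e^(−t/τ) = (24.6 − 34.955)/(13.2 − 34.955) = 0.47598
t = −163.73 · ln(0.47598) = 121.55 s.

122 s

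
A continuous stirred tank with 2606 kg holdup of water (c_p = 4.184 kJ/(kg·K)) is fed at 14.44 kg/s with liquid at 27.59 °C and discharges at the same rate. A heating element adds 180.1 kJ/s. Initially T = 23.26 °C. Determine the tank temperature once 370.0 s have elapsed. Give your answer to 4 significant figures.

29.63 °C

M c_p dT/dt = ṁ c_p (T_in − T) + Q̇.
Rearrange: dT/dt = (T_ss − T)/τ with τ = M/ṁ = 180.471 s and T_ss = T_in + Q̇/(ṁ c_p) = 30.5710 °C.
Solution: T(t) = T_ss + (T₀ − T_ss) e^(−t/τ).
T(370.0) = 30.5710 + (-7.31095)·e^(−370.0/180.471) = 30.5710 + (-7.31095)·0.128710 = 29.6300 °C.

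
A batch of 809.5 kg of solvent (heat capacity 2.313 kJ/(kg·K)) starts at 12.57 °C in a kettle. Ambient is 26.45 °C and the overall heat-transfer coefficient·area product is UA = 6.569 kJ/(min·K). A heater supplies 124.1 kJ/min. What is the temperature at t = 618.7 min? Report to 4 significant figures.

Lumped-capacitance energy balance: M c_p dT/dt = UA(T_amb − T) + Q̇.
dT/dt = (T_ss − T)/τ with T_ss = T_amb + Q̇/UA = 26.45 + 124.1/6.569 = 45.3418 °C, τ = M c_p/UA = 809.5·2.313/6.569 = 285.032 min.
T approaches T_ss exponentially: T(t) = T_ss + (T₀ − T_ss) e^(−t/τ).
T(618.7) = 45.3418 + (-32.7718)·0.114105 = 41.6023 °C.

41.60 °C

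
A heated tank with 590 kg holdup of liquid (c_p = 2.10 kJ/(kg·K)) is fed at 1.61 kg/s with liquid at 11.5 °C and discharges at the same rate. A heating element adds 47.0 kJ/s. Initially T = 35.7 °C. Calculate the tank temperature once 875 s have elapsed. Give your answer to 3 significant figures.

26.3 °C

M c_p dT/dt = ṁ c_p (T_in − T) + Q̇.
Rearrange: dT/dt = (T_ss − T)/τ with τ = M/ṁ = 366.46 s and T_ss = T_in + Q̇/(ṁ c_p) = 25.401 °C.
This is linear first-order; T(t) = T_ss + (T₀ − T_ss) e^(−t/τ).
T(875) = 25.401 + (10.299)·e^(−875/366.46) = 25.401 + (10.299)·0.091840 = 26.347 °C.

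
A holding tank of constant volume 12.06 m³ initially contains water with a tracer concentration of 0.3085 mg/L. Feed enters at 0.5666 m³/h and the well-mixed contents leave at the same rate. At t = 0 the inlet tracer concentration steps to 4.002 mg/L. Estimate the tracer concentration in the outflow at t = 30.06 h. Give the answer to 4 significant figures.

3.102 mg/L

Mass balance on the solute (V constant): V dC/dt = Q(C_in − C).
So dC/dt = (C_in − C)/τ with τ = V/Q = 12.06/0.5666 = 21.2849 h.
C approaches C_in exponentially: C(t) = C_in + (C₀ − C_in) e^(−t/τ).
C(30.06) = 4.002 + (0.3085 − 4.002)·e^(−30.06/21.2849) = 4.002 + (-3.69350)·0.243589 = 3.10230 mg/L.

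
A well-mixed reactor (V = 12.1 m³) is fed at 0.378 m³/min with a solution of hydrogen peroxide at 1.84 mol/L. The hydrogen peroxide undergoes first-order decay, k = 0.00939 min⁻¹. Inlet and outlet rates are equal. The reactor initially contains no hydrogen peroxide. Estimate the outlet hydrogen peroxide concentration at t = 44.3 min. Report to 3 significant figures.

1.18 mol/L

Accumulation = in − out − consumed: V dC/dt = Q C_in − Q C − k V C.
dC/dt = (Q/V) C_in − (Q/V + k) C; effective rate a = Q/V + k = 0.031240 + 0.00939 = 0.040630 min⁻¹.
C_ss = Q C_in/(Q + kV) = 1.4148 mol/L; C(t) = C_ss + (C₀ − C_ss) e^(−a t).
C(44.3) = 1.4148 + (-1.4148)·e^(−0.040630·44.3) = 1.4148 + (-1.4148)·0.16532 = 1.1809 mol/L.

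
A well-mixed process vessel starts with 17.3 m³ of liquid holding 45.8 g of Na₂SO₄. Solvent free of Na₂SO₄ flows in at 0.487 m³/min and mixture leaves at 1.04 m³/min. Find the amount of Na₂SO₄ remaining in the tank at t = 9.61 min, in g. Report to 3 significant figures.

23.0 g

Total volume: dV/dt = Q_in − Q_out = -0.55300 m³/min, so V(t) = 17.3 − 0.55300 t and V(9.61) = 11.986 m³.
Species balance (pure solvent in): dm/dt = −Q_out · m/V(t).
Separate: dm/m = −Q_out dt/V(t) ⇒ ln(m/m₀) = −(Q_out/(Q_in−Q_out)) ln(V/V₀).
m = m₀ (V₀/V)^(Q_out/(Q_in−Q_out)) = 45.8 × (17.3/11.986)^(-1.8807) = 22.968 g.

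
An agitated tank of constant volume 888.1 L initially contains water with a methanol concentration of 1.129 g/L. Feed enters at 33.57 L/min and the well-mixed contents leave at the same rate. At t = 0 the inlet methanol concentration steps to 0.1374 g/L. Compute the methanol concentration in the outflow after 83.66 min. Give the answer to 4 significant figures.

0.1794 g/L

Accumulation = in − out for the solute gives V dC/dt = Q(C_in − C).
Time constant τ = V/Q = 888.1/33.57 = 26.4552 min.
Integrating: C(t) = C_in + (C₀ − C_in) e^(−t/τ).
C(83.66) = 0.1374 + (1.129 − 0.1374)·e^(−83.66/26.4552) = 0.1374 + (0.991600)·0.0423270 = 0.179371 g/L.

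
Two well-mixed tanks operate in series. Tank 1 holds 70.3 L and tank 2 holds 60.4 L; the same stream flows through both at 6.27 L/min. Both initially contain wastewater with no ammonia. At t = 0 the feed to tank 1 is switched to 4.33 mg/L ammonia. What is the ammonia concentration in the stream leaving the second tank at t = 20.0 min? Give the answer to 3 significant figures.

2.48 mg/L

Species balance on tank i: dCᵢ/dt = (Cᵢ₋₁ − Cᵢ)/τᵢ with τᵢ = Vᵢ/Q.
τ₁ = 70.3/6.27 = 11.212 min; τ₂ = 60.4/6.27 = 9.6332 min.
Tank 1: C₁ = C_in(1 − e^(−t/τ₁)). Tank 2 (τ₁ ≠ τ₂): C₂ = C_in[1 − (τ₁ e^(−t/τ₁) − τ₂ e^(−t/τ₂))/(τ₁ − τ₂)].
At t = 20.0: e^(−t/τ₁) = 0.16800, e^(−t/τ₂) = 0.12541.
C₂ = 4.33·[1 − (11.212·0.16800 − 9.6332·0.12541)/(1.5789)] = 4.33·0.57216 = 2.4774 mg/L.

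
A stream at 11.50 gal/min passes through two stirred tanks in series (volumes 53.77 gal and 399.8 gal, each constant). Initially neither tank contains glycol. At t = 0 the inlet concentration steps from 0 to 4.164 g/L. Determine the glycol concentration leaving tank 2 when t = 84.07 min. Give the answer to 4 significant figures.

3.735 g/L

Each tank obeys Vᵢ dCᵢ/dt = Q(Cᵢ₋₁ − Cᵢ), so τᵢ = Vᵢ/Q.
τ₁ = 53.77/11.50 = 4.67565 min; τ₂ = 399.8/11.50 = 34.7652 min.
Solving the cascade with C₁(0)=C₂(0)=0 gives C₂(t) = C_in[1 − (τ₁ e^(−t/τ₁) − τ₂ e^(−t/τ₂))/(τ₁ − τ₂)].
At t = 84.07: e^(−t/τ₁) = 1.55318e-08, e^(−t/τ₂) = 0.0890799.
C₂ = 4.164·[1 − (4.67565·1.55318e-08 − 34.7652·0.0890799)/(-30.0896)] = 4.164·0.897078 = 3.73543 g/L.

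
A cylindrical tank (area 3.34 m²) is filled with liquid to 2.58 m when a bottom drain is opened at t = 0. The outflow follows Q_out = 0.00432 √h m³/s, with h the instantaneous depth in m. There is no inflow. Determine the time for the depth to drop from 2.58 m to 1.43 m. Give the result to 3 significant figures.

635 s

With no inflow, A dh/dt = −0.00432 √h.
∫ h^(−1/2) dh = −(0.00432/A) ∫ dt, giving 2√h = 2√h₀ − (0.00432/A) t.
t = 2A(√h₀ − √h)/0.00432 = 2·3.34·(√2.58 − √1.43)/0.00432
  = 6.6800 × (1.6062 − 1.1958) / 0.00432 = 634.62 s.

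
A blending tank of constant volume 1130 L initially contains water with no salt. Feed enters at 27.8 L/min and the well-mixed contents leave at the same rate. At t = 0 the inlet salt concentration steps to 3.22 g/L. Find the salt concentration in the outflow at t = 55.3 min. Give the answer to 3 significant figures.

Mass balance on the solute (V constant): V dC/dt = Q(C_in − C).
Rewrite as dC/dt + C/τ = C_in/τ, τ = V/Q = 40.647 min.
Integrating: C(t) = C_in + (C₀ − C_in) e^(−t/τ).
C(55.3) = 3.22 + (0 − 3.22)·e^(−55.3/40.647) = 3.22 + (-3.2200)·0.25654 = 2.3939 g/L.

2.39 g/L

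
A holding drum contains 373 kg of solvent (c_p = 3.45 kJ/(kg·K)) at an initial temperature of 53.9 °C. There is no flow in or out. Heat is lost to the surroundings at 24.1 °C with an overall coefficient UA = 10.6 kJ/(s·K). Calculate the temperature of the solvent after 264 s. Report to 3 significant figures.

27.5 °C

M c_p dT/dt = −UA(T − T_amb).
dT/dt = (T_ss − T)/τ with T_ss = T_amb = 24.100 °C, τ = M c_p/UA = 373·3.45/10.6 = 121.40 s.
Integrating: T(t) = T_ss + (T₀ − T_ss) e^(−t/τ).
T(264) = 24.100 + (29.800)·0.11365 = 27.487 °C.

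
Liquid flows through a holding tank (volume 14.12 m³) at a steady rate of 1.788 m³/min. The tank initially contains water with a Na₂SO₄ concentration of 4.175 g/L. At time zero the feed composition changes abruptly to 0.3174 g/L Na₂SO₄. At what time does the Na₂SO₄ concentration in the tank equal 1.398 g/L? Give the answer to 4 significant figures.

Accumulation = in − out for the solute gives V dC/dt = Q(C_in − C), so τ = V/Q = 7.89709 min.
C(t) = C_in + (C₀ − C_in) e^(−t/τ). Set C = 1.398 and solve for t:
e^(−t/τ) = (C − C_in)/(C₀ − C_in) = (1.398 − 0.3174)/(4.175 − 0.3174) = 0.280122
t = −τ ln(…) = 7.89709 × 1.27253 = 10.0493 min.

10.05 min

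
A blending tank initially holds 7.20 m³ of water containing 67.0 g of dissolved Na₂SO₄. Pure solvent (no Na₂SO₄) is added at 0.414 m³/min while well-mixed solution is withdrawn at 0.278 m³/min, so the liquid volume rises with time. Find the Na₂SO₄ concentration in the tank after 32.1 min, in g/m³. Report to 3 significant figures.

2.20 g/m³

Let m(t) be the amount of Na₂SO₄. Volume: V(t) = V₀ + (Q_in − Q_out) t = 7.20 + 0.13600 t; V(32.1) = 11.566 m³.
Species balance (pure solvent in): dm/dt = −Q_out · m/V(t).
dm/m = −Q_out dt/(V₀ + 0.13600 t); integrating gives ln(m/m₀) = −(Q_out/(Q_in−Q_out)) ln(V/V₀).
m = m₀ (V₀/V)^(Q_out/(Q_in−Q_out)) = 67.0 × (7.20/11.566)^(2.0441) = 25.429 g.
C = m/V = 25.429/11.566 = 2.1986 g/m³.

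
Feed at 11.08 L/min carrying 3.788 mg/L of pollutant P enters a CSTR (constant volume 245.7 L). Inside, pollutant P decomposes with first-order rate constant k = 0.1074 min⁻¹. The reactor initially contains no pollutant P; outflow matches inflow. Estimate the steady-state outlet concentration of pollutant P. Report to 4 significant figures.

V dC/dt = Q(C_in − C) − k V C.
Steady state (dC/dt = 0): C_ss = Q C_in/(Q + kV) = C_in/(1 + kV/Q).
C_ss = 11.08·3.788/(11.08 + 0.1074·245.7) = 41.9710/37.4682 = 1.12018 mg/L.

1.120 mg/L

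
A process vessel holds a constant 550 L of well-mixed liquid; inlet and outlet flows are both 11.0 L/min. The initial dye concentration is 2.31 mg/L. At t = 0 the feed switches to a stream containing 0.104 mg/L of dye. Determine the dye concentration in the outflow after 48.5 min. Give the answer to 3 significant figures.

Unsteady species balance (constant V, well mixed): V dC/dt = Q(C_in − C).
Rewrite as dC/dt + C/τ = C_in/τ, τ = V/Q = 50.000 min.
This is linear first-order; C(t) = C_in + (C₀ − C_in) e^(−t/τ).
C(48.5) = 0.104 + (2.31 − 0.104)·e^(−48.5/50.000) = 0.104 + (2.2060)·0.37908 = 0.94026 mg/L.

0.940 mg/L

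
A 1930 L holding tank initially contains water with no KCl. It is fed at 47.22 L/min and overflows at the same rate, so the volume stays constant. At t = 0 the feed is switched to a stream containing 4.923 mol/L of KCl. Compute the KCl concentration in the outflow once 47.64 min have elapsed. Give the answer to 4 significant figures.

Unsteady species balance (constant V, well mixed): V dC/dt = Q(C_in − C).
So dC/dt = (C_in − C)/τ with τ = V/Q = 1930/47.22 = 40.8725 min.
Solution: C(t) = C_in + (C₀ − C_in) e^(−t/τ).
C(47.64) = 4.923 + (0 − 4.923)·e^(−47.64/40.8725) = 4.923 + (-4.92300)·0.311743 = 3.38829 mol/L.

3.388 mol/L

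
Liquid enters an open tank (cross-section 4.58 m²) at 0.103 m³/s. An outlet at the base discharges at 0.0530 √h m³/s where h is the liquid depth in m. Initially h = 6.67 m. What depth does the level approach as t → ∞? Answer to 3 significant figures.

A dh/dt = Q_in − 0.0530 √h. Steady state requires inflow = outflow:
Q_in = 0.0530 √h_ss ⇒ √h_ss = 0.103/0.0530 = 1.9434.
h_ss = 1.9434² = 3.7768 m. (Since h₀ = 6.67 m > h_ss, the level will fall toward this value.)

3.78 m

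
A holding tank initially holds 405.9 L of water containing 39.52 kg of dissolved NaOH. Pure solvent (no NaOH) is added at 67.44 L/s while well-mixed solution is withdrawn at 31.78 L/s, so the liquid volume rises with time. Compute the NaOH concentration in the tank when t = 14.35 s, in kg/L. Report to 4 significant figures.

Total volume: dV/dt = Q_in − Q_out = 35.6600 L/s, so V(t) = 405.9 + 35.6600 t and V(14.35) = 917.621 L.
Solute balance: dm/dt = 0 − Q_out C = −Q_out m/V(t).
Separate: dm/m = −Q_out dt/V(t) ⇒ ln(m/m₀) = −(Q_out/(Q_in−Q_out)) ln(V/V₀).
m = m₀ (V₀/V)^(Q_out/(Q_in−Q_out)) = 39.52 × (405.9/917.621)^(0.891195) = 19.1036 kg.
C = m/V = 19.1036/917.621 = 0.0208187 kg/L.

0.02082 kg/L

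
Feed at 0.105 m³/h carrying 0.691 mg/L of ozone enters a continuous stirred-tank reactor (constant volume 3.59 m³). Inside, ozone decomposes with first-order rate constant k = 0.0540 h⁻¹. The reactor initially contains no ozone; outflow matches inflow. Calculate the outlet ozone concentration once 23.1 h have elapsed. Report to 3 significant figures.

V dC/dt = Q(C_in − C) − k V C.
This is linear with rate a = Q/V + k = 0.083248 h⁻¹.
C_ss = Q C_in/(Q + kV) = 0.24277 mg/L; C(t) = C_ss + (C₀ − C_ss) e^(−a t).
C(23.1) = 0.24277 + (-0.24277)·e^(−0.083248·23.1) = 0.24277 + (-0.24277)·0.14616 = 0.20729 mg/L.

0.207 mg/L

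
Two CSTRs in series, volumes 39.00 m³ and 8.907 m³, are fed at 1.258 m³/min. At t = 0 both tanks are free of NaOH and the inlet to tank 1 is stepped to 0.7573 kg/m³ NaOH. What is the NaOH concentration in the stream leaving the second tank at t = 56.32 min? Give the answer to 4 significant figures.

Species balance on tank i: dCᵢ/dt = (Cᵢ₋₁ − Cᵢ)/τᵢ with τᵢ = Vᵢ/Q.
τ₁ = 39.00/1.258 = 31.0016 min; τ₂ = 8.907/1.258 = 7.08029 min.
Tank 1: C₁ = C_in(1 − e^(−t/τ₁)). Tank 2 (τ₁ ≠ τ₂): C₂ = C_in[1 − (τ₁ e^(−t/τ₁) − τ₂ e^(−t/τ₂))/(τ₁ − τ₂)].
At t = 56.32: e^(−t/τ₁) = 0.162564, e^(−t/τ₂) = 0.000351086.
C₂ = 0.7573·[1 − (31.0016·0.162564 − 7.08029·0.000351086)/(23.9213)] = 0.7573·0.789423 = 0.597830 kg/m³.

0.5978 kg/m³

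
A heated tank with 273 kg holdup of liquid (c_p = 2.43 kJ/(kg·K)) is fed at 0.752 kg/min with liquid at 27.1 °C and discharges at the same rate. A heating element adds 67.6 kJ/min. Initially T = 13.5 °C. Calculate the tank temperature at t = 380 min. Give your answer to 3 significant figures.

Unsteady energy balance on the tank contents: M c_p dT/dt = ṁ c_p (T_in − T) + 67.6.
τ = M/ṁ = 363.03 min; T_ss = T_in + Q̇/(ṁ c_p) = 27.1 + 67.6/(0.752·2.43) = 64.093 °C.
Solution: T(t) = T_ss + (T₀ − T_ss) e^(−t/τ).
T(380) = 64.093 + (-50.593)·e^(−380/363.03) = 64.093 + (-50.593)·0.35108 = 46.331 °C.

46.3 °C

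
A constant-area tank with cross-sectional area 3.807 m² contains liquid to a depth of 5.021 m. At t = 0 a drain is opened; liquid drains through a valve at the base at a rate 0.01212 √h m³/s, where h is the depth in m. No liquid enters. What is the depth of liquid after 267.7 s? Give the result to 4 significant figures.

3.293 m

Volume balance on the tank: A dh/dt = −0.01212 √h.
This is separable: 2 d(√h)/dt = −0.01212/A, so √h = √h₀ − (0.01212/(2A)) t.
√h = √5.021 − 0.01212·267.7/(2·3.807) = 2.24076 − 0.426126 = 1.81463.
h = 1.81463² = 3.29289 m.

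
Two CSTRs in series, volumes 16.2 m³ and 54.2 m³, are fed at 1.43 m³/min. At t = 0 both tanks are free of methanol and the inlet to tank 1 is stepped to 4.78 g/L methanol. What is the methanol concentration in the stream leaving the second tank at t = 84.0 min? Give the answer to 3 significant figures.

4.04 g/L

Time constants: τᵢ = Vᵢ/Q for each well-mixed tank.
τ₁ = 16.2/1.43 = 11.329 min; τ₂ = 54.2/1.43 = 37.902 min.
Solving the cascade with C₁(0)=C₂(0)=0 gives C₂(t) = C_in[1 − (τ₁ e^(−t/τ₁) − τ₂ e^(−t/τ₂))/(τ₁ − τ₂)].
At t = 84.0: e^(−t/τ₁) = 0.00060226, e^(−t/τ₂) = 0.10902.
C₂ = 4.78·[1 − (11.329·0.00060226 − 37.902·0.10902)/(-26.573)] = 4.78·0.84476 = 4.0380 g/L.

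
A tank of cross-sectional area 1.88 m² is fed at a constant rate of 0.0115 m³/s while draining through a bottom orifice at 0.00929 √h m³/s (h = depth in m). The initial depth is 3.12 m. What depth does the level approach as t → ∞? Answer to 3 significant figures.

A dh/dt = Q_in − 0.00929 √h. Steady state requires inflow = outflow:
Q_in = 0.00929 √h_ss ⇒ √h_ss = 0.0115/0.00929 = 1.2379.
h_ss = 1.2379² = 1.5324 m. (Since h₀ = 3.12 m > h_ss, the level will fall toward this value.)

1.53 m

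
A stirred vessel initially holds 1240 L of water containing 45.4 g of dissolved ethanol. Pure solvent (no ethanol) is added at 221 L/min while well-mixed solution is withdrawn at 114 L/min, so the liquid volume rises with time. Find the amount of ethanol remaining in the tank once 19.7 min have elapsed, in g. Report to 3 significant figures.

Let m(t) be the amount of ethanol. Volume: V(t) = V₀ + (Q_in − Q_out) t = 1240 + 107.00 t; V(19.7) = 3347.9 L.
Species balance (pure solvent in): dm/dt = −Q_out · m/V(t).
Separate: dm/m = −Q_out dt/V(t) ⇒ ln(m/m₀) = −(Q_out/(Q_in−Q_out)) ln(V/V₀).
m = m₀ (V₀/V)^(Q_out/(Q_in−Q_out)) = 45.4 × (1240/3347.9)^(1.0654) = 15.757 g.

15.8 g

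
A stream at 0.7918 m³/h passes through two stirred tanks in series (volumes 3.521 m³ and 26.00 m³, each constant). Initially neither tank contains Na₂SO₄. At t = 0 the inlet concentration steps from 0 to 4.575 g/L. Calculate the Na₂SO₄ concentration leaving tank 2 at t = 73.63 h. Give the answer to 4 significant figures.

4.013 g/L

Each tank obeys Vᵢ dCᵢ/dt = Q(Cᵢ₋₁ − Cᵢ), so τᵢ = Vᵢ/Q.
τ₁ = 3.521/0.7918 = 4.44683 h; τ₂ = 26.00/0.7918 = 32.8366 h.
Solving the cascade with C₁(0)=C₂(0)=0 gives C₂(t) = C_in[1 − (τ₁ e^(−t/τ₁) − τ₂ e^(−t/τ₂))/(τ₁ − τ₂)].
At t = 73.63: e^(−t/τ₁) = 6.44187e-08, e^(−t/τ₂) = 0.106212.
C₂ = 4.575·[1 − (4.44683·6.44187e-08 − 32.8366·0.106212)/(-28.3897)] = 4.575·0.877151 = 4.01297 g/L.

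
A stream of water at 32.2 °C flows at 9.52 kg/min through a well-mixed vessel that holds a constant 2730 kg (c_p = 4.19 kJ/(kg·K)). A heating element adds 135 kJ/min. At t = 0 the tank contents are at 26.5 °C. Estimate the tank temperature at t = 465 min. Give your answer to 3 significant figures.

Unsteady energy balance on the tank contents: M c_p dT/dt = ṁ c_p (T_in − T) + 135.
Rearrange: dT/dt = (T_ss − T)/τ with τ = M/ṁ = 286.76 min and T_ss = T_in + Q̇/(ṁ c_p) = 35.584 °C.
This is linear first-order; T(t) = T_ss + (T₀ − T_ss) e^(−t/τ).
T(465) = 35.584 + (-9.0844)·e^(−465/286.76) = 35.584 + (-9.0844)·0.19759 = 33.789 °C.

33.8 °C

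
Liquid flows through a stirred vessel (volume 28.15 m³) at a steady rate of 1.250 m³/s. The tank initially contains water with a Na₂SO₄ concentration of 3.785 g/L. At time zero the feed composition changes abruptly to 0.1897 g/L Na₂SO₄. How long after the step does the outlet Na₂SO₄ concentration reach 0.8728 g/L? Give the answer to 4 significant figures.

37.40 s

Species balance: V dC/dt = Q(C_in − C) ⇒ τ = V/Q = 22.5200 s.
C(t) = C_in + (C₀ − C_in) e^(−t/τ). Set C = 0.8728 and solve for t:
e^(−t/τ) = (C − C_in)/(C₀ − C_in) = (0.8728 − 0.1897)/(3.785 − 0.1897) = 0.189998
t = −τ ln(…) = 22.5200 × 1.66074 = 37.3999 s.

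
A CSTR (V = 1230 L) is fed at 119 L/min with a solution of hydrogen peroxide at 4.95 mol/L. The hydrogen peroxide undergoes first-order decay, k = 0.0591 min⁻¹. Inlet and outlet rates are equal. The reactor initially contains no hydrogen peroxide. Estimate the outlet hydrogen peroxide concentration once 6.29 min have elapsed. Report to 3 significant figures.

V dC/dt = Q(C_in − C) − k V C.
dC/dt = (Q/V) C_in − (Q/V + k) C; effective rate a = Q/V + k = 0.096748 + 0.0591 = 0.15585 min⁻¹.
C_ss = Q C_in/(Q + kV) = 3.0729 mol/L; C(t) = C_ss + (C₀ − C_ss) e^(−a t).
C(6.29) = 3.0729 + (-3.0729)·e^(−0.15585·6.29) = 3.0729 + (-3.0729)·0.37520 = 1.9199 mol/L.

1.92 mol/L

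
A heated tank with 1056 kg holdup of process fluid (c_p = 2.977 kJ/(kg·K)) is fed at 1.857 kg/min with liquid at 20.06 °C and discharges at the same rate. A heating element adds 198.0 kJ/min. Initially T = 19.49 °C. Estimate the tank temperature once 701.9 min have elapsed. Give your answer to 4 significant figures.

Heat balance on the well-mixed liquid: M c_p dT/dt = ṁ c_p (T_in − T) + 198.0.
τ = M/ṁ = 568.659 min; T_ss = T_in + Q̇/(ṁ c_p) = 20.06 + 198.0/(1.857·2.977) = 55.8758 °C.
T approaches T_ss exponentially: T(t) = T_ss + (T₀ − T_ss) e^(−t/τ).
T(701.9) = 55.8758 + (-36.3858)·e^(−701.9/568.659) = 55.8758 + (-36.3858)·0.291036 = 45.2862 °C.

45.29 °C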